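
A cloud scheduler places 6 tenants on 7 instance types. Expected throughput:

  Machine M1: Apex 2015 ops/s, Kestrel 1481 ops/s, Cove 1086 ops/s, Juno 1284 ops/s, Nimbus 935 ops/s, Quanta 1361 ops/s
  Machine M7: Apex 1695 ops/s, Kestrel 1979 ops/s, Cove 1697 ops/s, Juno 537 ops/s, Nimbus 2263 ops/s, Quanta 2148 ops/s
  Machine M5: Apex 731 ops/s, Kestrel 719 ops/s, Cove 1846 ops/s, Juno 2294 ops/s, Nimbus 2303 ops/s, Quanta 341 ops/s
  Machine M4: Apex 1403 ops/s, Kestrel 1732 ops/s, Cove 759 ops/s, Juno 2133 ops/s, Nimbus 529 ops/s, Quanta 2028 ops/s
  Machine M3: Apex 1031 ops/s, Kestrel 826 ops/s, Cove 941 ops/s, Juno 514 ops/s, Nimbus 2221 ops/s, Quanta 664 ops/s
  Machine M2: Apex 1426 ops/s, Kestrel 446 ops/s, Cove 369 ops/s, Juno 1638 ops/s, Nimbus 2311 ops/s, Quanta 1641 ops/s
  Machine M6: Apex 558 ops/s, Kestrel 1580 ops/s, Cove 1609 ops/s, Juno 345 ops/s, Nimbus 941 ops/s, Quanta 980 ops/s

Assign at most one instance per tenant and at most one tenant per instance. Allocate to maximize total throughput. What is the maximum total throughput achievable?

Treat this as an assignment problem: match each tenant to one instance.
Optimal: Apex→Machine M1 (2015 ops/s), Kestrel→Machine M7 (1979 ops/s), Cove→Machine M6 (1609 ops/s), Juno→Machine M5 (2294 ops/s), Nimbus→Machine M2 (2311 ops/s), Quanta→Machine M4 (2028 ops/s) — total 2015+1979+1609+2294+2311+2028 = 12236 ops/s.
Max-entry greedy (repeatedly take the single best remaining cell) gives 12109 ops/s, worse by 127.
Next-best assignment: Apex→Machine M1, Kestrel→Machine M7, Cove→Machine M6, Juno→Machine M5, Nimbus→Machine M3, Quanta→Machine M4 = 12146 ops/s.
No other one-to-one assignment exceeds 12236 ops/s.

Max total: 12236 ops/s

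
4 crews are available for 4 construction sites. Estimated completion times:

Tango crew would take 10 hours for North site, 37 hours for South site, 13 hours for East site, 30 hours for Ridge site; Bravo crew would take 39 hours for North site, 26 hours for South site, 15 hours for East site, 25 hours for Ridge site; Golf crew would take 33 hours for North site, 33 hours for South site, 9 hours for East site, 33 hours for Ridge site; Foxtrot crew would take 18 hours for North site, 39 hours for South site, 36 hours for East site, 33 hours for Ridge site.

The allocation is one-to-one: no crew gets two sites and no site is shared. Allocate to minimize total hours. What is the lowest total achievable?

Min total: 78 hours

This is the linear assignment problem.
Optimal: Tango crew→North site (10 hours), Bravo crew→South site (26 hours), Golf crew→East site (9 hours), Foxtrot crew→Ridge site (33 hours) — total 10+26+9+33 = 78 hours.
Row-greedy (each crew in turn takes its cheapest remaining site) gives 91 hours, worse by 13.
Next-best assignment: Tango crew→North site, Bravo crew→Ridge site, Golf crew→East site, Foxtrot crew→South site = 83 hours.
Swapping Foxtrot crew↔Bravo crew (Foxtrot crew→South site 39 hours, Bravo crew→Ridge site 25 hours) adds 5.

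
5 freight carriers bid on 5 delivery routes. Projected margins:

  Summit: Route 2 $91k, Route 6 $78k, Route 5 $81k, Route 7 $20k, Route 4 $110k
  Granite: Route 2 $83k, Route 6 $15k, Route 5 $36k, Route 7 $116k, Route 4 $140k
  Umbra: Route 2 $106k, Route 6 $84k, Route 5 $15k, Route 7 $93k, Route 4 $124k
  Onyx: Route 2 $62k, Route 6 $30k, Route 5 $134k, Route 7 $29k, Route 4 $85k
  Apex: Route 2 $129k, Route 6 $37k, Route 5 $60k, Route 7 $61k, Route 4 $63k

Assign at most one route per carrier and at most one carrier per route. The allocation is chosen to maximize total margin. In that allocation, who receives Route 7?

Optimal: Summit→Route 6 ($78k), Granite→Route 7 ($116k), Umbra→Route 4 ($124k), Onyx→Route 5 ($134k), Apex→Route 2 ($129k) — total 78+116+124+134+129 = $581k.
Row-greedy (each carrier in turn takes its best remaining route) gives $503k, worse by 78.
Granite's own top route is Route 4 ($140k), but forcing Granite→Route 4 and reassigning the rest optimally gives only $574k — worse by 7.

Granite receives Route 7.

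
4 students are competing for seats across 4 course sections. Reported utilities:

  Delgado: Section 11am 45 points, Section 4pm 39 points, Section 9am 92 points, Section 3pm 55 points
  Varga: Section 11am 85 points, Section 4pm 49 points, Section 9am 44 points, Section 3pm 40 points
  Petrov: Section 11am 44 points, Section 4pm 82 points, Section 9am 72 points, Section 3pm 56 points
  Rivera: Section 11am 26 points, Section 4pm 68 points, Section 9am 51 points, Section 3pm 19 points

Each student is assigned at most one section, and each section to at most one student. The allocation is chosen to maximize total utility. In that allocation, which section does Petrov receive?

Petrov receives Section 3pm.

This is the linear assignment problem.
Optimal: Delgado→Section 9am (92 points), Varga→Section 11am (85 points), Petrov→Section 3pm (56 points), Rivera→Section 4pm (68 points) — total 92+85+56+68 = 301 points.
Max-entry greedy (repeatedly take the single best remaining cell) gives 278 points, worse by 23.
No other one-to-one assignment exceeds 301 points.
Petrov's own top section is Section 4pm (82 points), but forcing Petrov→Section 4pm and reassigning the rest optimally gives only 278 points — worse by 23.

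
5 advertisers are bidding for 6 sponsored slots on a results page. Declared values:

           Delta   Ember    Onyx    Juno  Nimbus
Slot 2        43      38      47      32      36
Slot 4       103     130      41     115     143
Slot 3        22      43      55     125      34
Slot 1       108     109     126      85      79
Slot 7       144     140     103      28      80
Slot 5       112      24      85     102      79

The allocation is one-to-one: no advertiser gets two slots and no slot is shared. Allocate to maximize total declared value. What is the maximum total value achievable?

Max total: $646

Optimal: Delta→Slot 5 ($112), Ember→Slot 7 ($140), Onyx→Slot 1 ($126), Juno→Slot 3 ($125), Nimbus→Slot 4 ($143) — total 112+140+126+125+143 = $646.
Column-greedy (each slot in turn goes to its best remaining advertiser) gives $568, worse by 78.
Next-best assignment: Delta→Slot 7, Ember→Slot 1, Onyx→Slot 5, Juno→Slot 3, Nimbus→Slot 4 = $606.
Swapping Ember↔Delta (Ember→Slot 5 $24, Delta→Slot 7 $144) loses 84.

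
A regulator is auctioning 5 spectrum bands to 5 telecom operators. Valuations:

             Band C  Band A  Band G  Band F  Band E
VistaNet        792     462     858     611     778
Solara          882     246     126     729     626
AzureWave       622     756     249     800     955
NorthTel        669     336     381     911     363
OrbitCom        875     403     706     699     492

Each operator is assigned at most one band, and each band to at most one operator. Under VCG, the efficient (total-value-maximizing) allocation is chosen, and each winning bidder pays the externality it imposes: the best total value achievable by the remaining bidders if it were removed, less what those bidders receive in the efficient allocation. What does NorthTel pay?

Efficient allocation: VistaNet→Band E ($778M), Solara→Band C ($882M), AzureWave→Band A ($756M), NorthTel→Band F ($911M), OrbitCom→Band G ($706M); total welfare W = $4033M.
NorthTel receives Band F at value $911M, so the others get W − 911 = $3122M.
Without NorthTel: best allocation of the remaining 4 bidders over all 5 bands is VistaNet→Band G ($858M), Solara→Band F ($729M), AzureWave→Band E ($955M), OrbitCom→Band C ($875M), total $3417M.
VCG payment = (others' best without NorthTel) − (others' welfare with NorthTel) = 3417 − 3122 = $295M.

NorthTel pays $295M.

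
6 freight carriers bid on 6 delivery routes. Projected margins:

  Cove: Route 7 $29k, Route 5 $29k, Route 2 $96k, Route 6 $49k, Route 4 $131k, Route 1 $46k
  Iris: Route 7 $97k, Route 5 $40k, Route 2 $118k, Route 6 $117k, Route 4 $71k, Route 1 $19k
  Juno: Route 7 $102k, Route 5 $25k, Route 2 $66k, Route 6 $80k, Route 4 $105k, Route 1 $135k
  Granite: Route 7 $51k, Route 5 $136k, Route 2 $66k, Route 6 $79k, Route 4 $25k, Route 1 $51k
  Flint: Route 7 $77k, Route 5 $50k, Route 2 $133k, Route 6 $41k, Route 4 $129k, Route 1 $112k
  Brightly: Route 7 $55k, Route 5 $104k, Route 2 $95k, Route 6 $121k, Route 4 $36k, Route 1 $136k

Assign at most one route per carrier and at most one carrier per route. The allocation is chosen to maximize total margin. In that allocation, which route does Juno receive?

This is the linear assignment problem.
Optimal: Cove→Route 4 ($131k), Iris→Route 6 ($117k), Juno→Route 7 ($102k), Granite→Route 5 ($136k), Flint→Route 2 ($133k), Brightly→Route 1 ($136k) — total 131+117+102+136+133+136 = $755k.
Row-greedy (each carrier in turn takes its best remaining route) gives $718k, worse by 37.
Checked against all permutations: $755k is optimal.
Juno's own top route is Route 1 ($135k), but forcing Juno→Route 1 and reassigning the rest optimally gives only $753k — worse by 2.

Juno receives Route 7.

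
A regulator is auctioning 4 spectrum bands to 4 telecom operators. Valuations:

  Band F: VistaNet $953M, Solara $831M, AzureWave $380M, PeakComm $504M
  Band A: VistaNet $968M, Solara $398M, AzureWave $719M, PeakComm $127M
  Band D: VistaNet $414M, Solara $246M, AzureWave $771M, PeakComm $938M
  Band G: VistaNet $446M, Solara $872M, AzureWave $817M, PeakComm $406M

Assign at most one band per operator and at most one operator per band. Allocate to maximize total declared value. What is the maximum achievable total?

Optimal: VistaNet→Band A ($968M), Solara→Band F ($831M), AzureWave→Band G ($817M), PeakComm→Band D ($938M) — total 968+831+817+938 = $3554M.
Row-greedy (each operator in turn takes its best remaining band) gives $3115M, worse by 439.

Max total: $3554M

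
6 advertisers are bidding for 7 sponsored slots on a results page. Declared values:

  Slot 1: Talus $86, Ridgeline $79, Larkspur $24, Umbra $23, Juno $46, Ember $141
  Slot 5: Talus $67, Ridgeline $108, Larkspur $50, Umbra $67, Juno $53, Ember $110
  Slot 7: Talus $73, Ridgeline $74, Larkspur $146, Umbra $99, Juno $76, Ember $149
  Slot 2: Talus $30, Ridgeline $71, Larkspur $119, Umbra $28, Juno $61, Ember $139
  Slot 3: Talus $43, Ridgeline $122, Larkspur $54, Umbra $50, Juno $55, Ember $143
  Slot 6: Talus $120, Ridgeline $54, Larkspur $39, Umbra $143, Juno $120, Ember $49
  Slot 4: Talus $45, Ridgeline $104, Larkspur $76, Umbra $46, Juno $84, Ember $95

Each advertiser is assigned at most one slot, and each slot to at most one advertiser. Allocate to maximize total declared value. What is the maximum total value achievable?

Maximum total: $720

Optimal: Talus→Slot 1 ($86), Ridgeline→Slot 3 ($122), Larkspur→Slot 7 ($146), Umbra→Slot 6 ($143), Juno→Slot 4 ($84), Ember→Slot 2 ($139) — total 86+122+146+143+84+139 = $720.
Column-greedy (each slot in turn goes to its best remaining advertiser) gives $626, worse by 94.
Next-best assignment: Talus→Slot 1, Ridgeline→Slot 5, Larkspur→Slot 7, Umbra→Slot 6, Juno→Slot 4, Ember→Slot 3 = $710.
Swapping Ember↔Juno (Ember→Slot 4 $95, Juno→Slot 2 $61) loses 67.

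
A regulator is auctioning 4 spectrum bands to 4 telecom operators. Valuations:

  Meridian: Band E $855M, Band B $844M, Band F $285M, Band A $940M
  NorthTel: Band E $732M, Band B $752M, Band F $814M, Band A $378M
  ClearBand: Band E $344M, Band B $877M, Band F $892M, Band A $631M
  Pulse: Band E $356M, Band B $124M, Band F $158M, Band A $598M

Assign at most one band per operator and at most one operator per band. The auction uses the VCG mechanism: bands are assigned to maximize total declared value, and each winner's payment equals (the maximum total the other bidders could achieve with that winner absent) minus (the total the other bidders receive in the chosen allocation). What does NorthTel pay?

NorthTel pays $15M.

Efficient allocation: Meridian→Band E ($855M), NorthTel→Band F ($814M), ClearBand→Band B ($877M), Pulse→Band A ($598M); total welfare W = $3144M.
NorthTel receives Band F at value $814M, so the others get W − 814 = $2330M.
Without NorthTel: best allocation of the remaining 3 bidders over all 4 bands is Meridian→Band E ($855M), ClearBand→Band F ($892M), Pulse→Band A ($598M), total $2345M.
VCG payment = (others' best without NorthTel) − (others' welfare with NorthTel) = 2345 − 2330 = $15M.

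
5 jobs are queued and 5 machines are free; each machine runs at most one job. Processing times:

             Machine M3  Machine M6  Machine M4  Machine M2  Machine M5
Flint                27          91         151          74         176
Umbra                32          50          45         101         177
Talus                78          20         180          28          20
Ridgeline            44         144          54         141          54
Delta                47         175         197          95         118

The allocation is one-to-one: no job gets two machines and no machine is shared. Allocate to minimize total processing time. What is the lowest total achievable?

Min total: 240 min

This is the linear assignment problem.
Optimal: Flint→Machine M2 (74 min), Umbra→Machine M4 (45 min), Talus→Machine M6 (20 min), Ridgeline→Machine M5 (54 min), Delta→Machine M3 (47 min) — total 74+45+20+54+47 = 240 min.
Min-entry greedy (repeatedly take the single cheapest remaining cell) gives 241 min, worse by 1.
Swapping Flint↔Talus (Flint→Machine M6 91 min, Talus→Machine M2 28 min) adds 25.
No other one-to-one assignment undercuts 240 min.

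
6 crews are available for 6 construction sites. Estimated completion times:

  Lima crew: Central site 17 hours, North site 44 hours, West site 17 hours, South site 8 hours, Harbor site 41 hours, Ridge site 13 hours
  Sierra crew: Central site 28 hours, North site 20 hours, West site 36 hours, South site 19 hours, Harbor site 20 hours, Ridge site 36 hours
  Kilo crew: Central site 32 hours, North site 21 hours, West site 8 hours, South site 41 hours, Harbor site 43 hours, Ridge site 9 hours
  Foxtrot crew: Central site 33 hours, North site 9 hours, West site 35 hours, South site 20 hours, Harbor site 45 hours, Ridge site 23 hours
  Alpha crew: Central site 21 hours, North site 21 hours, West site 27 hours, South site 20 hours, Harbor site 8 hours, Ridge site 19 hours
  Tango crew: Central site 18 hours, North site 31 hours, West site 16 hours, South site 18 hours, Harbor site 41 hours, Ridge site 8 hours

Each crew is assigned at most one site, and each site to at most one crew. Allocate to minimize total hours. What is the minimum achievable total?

Min total: 69 hours

This is a one-to-one assignment (minimum-cost bipartite matching).
Optimal: Lima crew→Central site (17 hours), Sierra crew→South site (19 hours), Kilo crew→West site (8 hours), Foxtrot crew→North site (9 hours), Alpha crew→Harbor site (8 hours), Tango crew→Ridge site (8 hours) — total 17+19+8+9+8+8 = 69 hours.
Row-greedy (each crew in turn takes its cheapest remaining site) gives 85 hours, worse by 16.
Swapping Foxtrot crew↔Tango crew (Foxtrot crew→Ridge site 23 hours, Tango crew→North site 31 hours) adds 37.
Checked against all permutations: 69 hours is optimal.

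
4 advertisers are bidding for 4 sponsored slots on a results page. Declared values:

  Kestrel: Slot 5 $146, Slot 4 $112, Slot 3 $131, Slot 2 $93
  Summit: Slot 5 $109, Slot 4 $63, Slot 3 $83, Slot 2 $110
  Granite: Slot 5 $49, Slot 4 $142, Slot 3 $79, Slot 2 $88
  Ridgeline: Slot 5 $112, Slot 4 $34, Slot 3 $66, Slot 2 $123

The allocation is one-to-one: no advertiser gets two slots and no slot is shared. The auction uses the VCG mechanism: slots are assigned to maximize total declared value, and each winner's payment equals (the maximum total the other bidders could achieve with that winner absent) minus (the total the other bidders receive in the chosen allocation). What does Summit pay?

Efficient allocation: Kestrel→Slot 3 ($131), Summit→Slot 5 ($109), Granite→Slot 4 ($142), Ridgeline→Slot 2 ($123); total welfare W = $505.
Summit receives Slot 5 at value $109, so the others get W − 109 = $396.
Without Summit: best allocation of the remaining 3 bidders over all 4 slots is Kestrel→Slot 5 ($146), Granite→Slot 4 ($142), Ridgeline→Slot 2 ($123), total $411.
VCG payment = (others' best without Summit) − (others' welfare with Summit) = 411 − 396 = $15.

Summit pays $15.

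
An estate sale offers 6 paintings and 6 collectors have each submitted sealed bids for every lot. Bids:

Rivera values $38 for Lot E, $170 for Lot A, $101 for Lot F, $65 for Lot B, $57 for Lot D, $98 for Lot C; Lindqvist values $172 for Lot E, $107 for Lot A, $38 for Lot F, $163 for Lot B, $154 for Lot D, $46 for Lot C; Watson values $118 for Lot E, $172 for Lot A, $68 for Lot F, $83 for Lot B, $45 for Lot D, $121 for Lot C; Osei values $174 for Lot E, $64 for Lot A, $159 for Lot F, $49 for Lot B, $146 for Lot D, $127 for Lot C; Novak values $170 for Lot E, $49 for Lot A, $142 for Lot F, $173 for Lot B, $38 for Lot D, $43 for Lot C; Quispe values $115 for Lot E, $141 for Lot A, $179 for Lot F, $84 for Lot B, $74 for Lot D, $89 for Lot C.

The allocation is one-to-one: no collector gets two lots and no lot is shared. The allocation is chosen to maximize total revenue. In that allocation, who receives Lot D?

This is the linear assignment problem.
Optimal: Rivera→Lot A ($170), Lindqvist→Lot D ($154), Watson→Lot C ($121), Osei→Lot E ($174), Novak→Lot B ($173), Quispe→Lot F ($179) — total 170+154+121+174+173+179 = $971.
Column-greedy (each lot in turn goes to its best remaining collector) gives $950, worse by 21.
Lindqvist's own top lot is Lot E ($172), but forcing Lindqvist→Lot E and reassigning the rest optimally gives only $961 — worse by 10.

Lindqvist receives Lot D.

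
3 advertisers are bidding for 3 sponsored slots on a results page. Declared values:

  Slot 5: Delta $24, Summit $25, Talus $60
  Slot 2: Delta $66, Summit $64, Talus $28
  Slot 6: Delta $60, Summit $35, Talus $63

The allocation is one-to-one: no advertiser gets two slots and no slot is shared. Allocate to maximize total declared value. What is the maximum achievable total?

Optimal: Delta→Slot 6 ($60), Summit→Slot 2 ($64), Talus→Slot 5 ($60) — total 60+64+60 = $184.
Max-entry greedy (repeatedly take the single best remaining cell) gives $154, worse by 30.
No other one-to-one assignment exceeds $184.

Max total: $184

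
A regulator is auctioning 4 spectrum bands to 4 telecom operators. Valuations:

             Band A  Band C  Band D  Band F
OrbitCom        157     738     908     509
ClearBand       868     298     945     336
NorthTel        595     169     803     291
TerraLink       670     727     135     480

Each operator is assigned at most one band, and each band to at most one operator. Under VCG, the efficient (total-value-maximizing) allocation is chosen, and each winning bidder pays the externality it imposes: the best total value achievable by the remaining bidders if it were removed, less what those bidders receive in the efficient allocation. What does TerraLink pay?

TerraLink pays $229M.

Efficient allocation: OrbitCom→Band F ($509M), ClearBand→Band A ($868M), NorthTel→Band D ($803M), TerraLink→Band C ($727M); total welfare W = $2907M.
TerraLink receives Band C at value $727M, so the others get W − 727 = $2180M.
Without TerraLink: best allocation of the remaining 3 bidders over all 4 bands is OrbitCom→Band C ($738M), ClearBand→Band A ($868M), NorthTel→Band D ($803M), total $2409M.
VCG payment = (others' best without TerraLink) − (others' welfare with TerraLink) = 2409 − 2180 = $229M.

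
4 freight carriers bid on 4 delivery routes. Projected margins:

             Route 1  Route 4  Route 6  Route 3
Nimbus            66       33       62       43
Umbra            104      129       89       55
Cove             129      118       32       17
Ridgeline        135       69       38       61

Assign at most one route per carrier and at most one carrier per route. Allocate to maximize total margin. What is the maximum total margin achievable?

Maximum total: $385k

This is the linear assignment problem.
Optimal: Nimbus→Route 3 ($43k), Umbra→Route 6 ($89k), Cove→Route 4 ($118k), Ridgeline→Route 1 ($135k) — total 43+89+118+135 = $385k.
Column-greedy (each route in turn goes to its best remaining carrier) gives $343k, worse by 42.
Next-best assignment: Nimbus→Route 6, Umbra→Route 4, Cove→Route 1, Ridgeline→Route 3 = $381k.
Every other assignment is strictly worse.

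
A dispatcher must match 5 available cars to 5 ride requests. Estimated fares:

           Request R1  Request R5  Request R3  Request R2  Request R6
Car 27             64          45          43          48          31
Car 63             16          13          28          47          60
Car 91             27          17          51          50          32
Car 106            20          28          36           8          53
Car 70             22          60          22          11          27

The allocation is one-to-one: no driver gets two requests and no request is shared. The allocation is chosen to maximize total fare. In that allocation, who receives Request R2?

Optimal: Car 27→Request R1 ($64), Car 63→Request R2 ($47), Car 91→Request R3 ($51), Car 106→Request R6 ($53), Car 70→Request R5 ($60) — total 64+47+51+53+60 = $275.
Row-greedy (each driver in turn takes its best remaining request) gives $214, worse by 61.
Next-best assignment: Car 27→Request R1, Car 63→Request R6, Car 91→Request R2, Car 106→Request R3, Car 70→Request R5 = $270.
Swapping Car 70↔Car 27 (Car 70→Request R1 $22, Car 27→Request R5 $45) loses 57.
Car 63's own top request is Request R6 ($60), but forcing Car 63→Request R6 and reassigning the rest optimally gives only $270 — worse by 5.

Car 63 receives Request R2.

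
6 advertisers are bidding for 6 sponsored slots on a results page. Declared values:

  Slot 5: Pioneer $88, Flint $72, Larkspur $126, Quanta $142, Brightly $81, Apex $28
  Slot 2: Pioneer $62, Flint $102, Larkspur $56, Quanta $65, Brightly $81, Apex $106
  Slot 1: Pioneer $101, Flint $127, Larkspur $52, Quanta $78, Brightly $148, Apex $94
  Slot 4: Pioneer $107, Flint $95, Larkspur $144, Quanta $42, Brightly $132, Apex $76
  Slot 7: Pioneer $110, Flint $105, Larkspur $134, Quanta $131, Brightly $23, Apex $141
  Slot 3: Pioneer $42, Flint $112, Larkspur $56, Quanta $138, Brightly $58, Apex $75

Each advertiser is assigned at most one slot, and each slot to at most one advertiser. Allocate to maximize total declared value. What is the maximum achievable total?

Maximum total: $762

Treat this as an assignment problem: match each advertiser to one slot.
Optimal: Pioneer→Slot 4 ($107), Flint→Slot 2 ($102), Larkspur→Slot 5 ($126), Quanta→Slot 3 ($138), Brightly→Slot 1 ($148), Apex→Slot 7 ($141) — total 107+102+126+138+148+141 = $762.
Row-greedy (each advertiser in turn takes its best remaining slot) gives $679, worse by 83.
Checked against all permutations: $762 is optimal.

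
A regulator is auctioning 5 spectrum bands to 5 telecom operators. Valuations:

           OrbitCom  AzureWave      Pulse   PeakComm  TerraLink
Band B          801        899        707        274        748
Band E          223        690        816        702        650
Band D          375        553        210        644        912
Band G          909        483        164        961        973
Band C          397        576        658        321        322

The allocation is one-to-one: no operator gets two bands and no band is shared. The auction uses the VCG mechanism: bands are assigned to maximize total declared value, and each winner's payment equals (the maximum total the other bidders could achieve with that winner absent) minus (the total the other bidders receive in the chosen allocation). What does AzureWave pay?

AzureWave pays $309M.

Efficient allocation: OrbitCom→Band G ($909M), AzureWave→Band B ($899M), Pulse→Band C ($658M), PeakComm→Band E ($702M), TerraLink→Band D ($912M); total welfare W = $4080M.
AzureWave receives Band B at value $899M, so the others get W − 899 = $3181M.
Without AzureWave: best allocation of the remaining 4 bidders over all 5 bands is OrbitCom→Band B ($801M), Pulse→Band E ($816M), PeakComm→Band G ($961M), TerraLink→Band D ($912M), total $3490M.
VCG payment = (others' best without AzureWave) − (others' welfare with AzureWave) = 3490 − 3181 = $309M.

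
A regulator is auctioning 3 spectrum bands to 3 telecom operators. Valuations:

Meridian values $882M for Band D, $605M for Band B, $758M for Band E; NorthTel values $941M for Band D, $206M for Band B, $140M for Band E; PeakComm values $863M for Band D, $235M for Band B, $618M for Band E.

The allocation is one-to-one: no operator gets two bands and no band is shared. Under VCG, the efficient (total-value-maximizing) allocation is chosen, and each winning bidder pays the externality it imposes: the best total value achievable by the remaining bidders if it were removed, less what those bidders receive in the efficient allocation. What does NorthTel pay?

NorthTel pays $398M.

Efficient allocation: Meridian→Band B ($605M), NorthTel→Band D ($941M), PeakComm→Band E ($618M); total welfare W = $2164M.
NorthTel receives Band D at value $941M, so the others get W − 941 = $1223M.
Without NorthTel: best allocation of the remaining 2 bidders over all 3 bands is Meridian→Band E ($758M), PeakComm→Band D ($863M), total $1621M.
VCG payment = (others' best without NorthTel) − (others' welfare with NorthTel) = 1621 − 1223 = $398M.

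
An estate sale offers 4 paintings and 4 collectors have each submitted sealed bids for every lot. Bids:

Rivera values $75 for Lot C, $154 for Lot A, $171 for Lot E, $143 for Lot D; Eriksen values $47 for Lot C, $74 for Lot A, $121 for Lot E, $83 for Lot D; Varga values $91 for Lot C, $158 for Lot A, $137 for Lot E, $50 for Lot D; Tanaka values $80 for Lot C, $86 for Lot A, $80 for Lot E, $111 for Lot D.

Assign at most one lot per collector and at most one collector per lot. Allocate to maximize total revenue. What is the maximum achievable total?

This is a one-to-one assignment (maximum-weight bipartite matching).
Optimal: Rivera→Lot D ($143), Eriksen→Lot E ($121), Varga→Lot A ($158), Tanaka→Lot C ($80) — total 143+121+158+80 = $502.
Max-entry greedy (repeatedly take the single best remaining cell) gives $487, worse by 15.
Swapping Varga↔Rivera (Varga→Lot D $50, Rivera→Lot A $154) loses 97.

Max total: $502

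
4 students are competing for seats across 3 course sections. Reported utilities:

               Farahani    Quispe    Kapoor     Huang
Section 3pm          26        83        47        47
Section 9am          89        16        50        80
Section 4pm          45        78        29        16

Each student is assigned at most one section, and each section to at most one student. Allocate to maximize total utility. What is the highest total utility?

Maximum total: 214 points

Optimal: Kapoor→Section 3pm (47 points), Farahani→Section 9am (89 points), Quispe→Section 4pm (78 points) — total 47+89+78 = 214 points.
Column-greedy (each section in turn goes to its best remaining student) gives 201 points, worse by 13.
Checked against all permutations: 214 points is optimal.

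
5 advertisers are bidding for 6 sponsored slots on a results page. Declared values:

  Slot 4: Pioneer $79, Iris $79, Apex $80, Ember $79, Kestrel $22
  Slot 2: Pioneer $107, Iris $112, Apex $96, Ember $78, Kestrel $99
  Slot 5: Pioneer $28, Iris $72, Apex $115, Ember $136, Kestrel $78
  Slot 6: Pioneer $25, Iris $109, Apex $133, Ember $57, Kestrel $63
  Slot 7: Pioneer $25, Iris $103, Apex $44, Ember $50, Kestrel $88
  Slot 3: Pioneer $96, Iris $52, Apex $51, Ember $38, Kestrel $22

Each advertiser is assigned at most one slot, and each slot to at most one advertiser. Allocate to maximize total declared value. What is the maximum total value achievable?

Optimal: Pioneer→Slot 3 ($96), Iris→Slot 7 ($103), Apex→Slot 6 ($133), Ember→Slot 5 ($136), Kestrel→Slot 2 ($99) — total 96+103+133+136+99 = $567.
Row-greedy (each advertiser in turn takes its best remaining slot) gives $498, worse by 69.

Max total: $567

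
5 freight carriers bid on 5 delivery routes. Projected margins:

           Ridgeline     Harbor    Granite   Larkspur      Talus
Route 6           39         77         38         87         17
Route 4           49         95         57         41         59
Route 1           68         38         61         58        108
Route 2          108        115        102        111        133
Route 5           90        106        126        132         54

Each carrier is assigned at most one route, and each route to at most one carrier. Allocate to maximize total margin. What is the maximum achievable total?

Optimal: Ridgeline→Route 2 ($108k), Harbor→Route 4 ($95k), Granite→Route 5 ($126k), Larkspur→Route 6 ($87k), Talus→Route 1 ($108k) — total 108+95+126+87+108 = $524k.
Max-entry greedy (repeatedly take the single best remaining cell) gives $466k, worse by 58.
Next-best assignment: Ridgeline→Route 1, Harbor→Route 4, Granite→Route 5, Larkspur→Route 6, Talus→Route 2 = $509k.
Swapping Talus↔Granite (Talus→Route 5 $54k, Granite→Route 1 $61k) loses 119.
Checked against all permutations: $524k is optimal.

Maximum total: $524k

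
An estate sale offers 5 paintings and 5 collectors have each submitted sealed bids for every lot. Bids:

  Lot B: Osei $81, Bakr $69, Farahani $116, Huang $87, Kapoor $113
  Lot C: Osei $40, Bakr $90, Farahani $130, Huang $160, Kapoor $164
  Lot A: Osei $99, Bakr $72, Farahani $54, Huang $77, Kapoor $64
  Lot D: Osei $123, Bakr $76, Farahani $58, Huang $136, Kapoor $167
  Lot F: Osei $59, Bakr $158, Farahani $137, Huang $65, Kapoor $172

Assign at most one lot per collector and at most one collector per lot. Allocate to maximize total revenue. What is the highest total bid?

This is a one-to-one assignment (maximum-weight bipartite matching).
Optimal: Osei→Lot A ($99), Bakr→Lot F ($158), Farahani→Lot B ($116), Huang→Lot C ($160), Kapoor→Lot D ($167) — total 99+158+116+160+167 = $700.
Max-entry greedy (repeatedly take the single best remaining cell) gives $643, worse by 57.

Max total: $700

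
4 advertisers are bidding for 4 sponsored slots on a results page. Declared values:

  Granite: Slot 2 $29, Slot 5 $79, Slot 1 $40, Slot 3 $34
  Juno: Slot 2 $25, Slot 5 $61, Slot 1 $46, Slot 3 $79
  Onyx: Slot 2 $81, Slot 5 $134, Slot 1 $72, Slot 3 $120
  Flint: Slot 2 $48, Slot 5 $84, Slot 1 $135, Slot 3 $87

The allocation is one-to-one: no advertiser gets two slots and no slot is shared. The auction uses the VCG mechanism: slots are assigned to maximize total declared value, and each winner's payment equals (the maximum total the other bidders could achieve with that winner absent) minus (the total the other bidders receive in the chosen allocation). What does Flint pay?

Flint pays $11.

Efficient allocation: Granite→Slot 2 ($29), Juno→Slot 3 ($79), Onyx→Slot 5 ($134), Flint→Slot 1 ($135); total welfare W = $377.
Flint receives Slot 1 at value $135, so the others get W − 135 = $242.
Without Flint: best allocation of the remaining 3 bidders over all 4 slots is Granite→Slot 1 ($40), Juno→Slot 3 ($79), Onyx→Slot 5 ($134), total $253.
VCG payment = (others' best without Flint) − (others' welfare with Flint) = 253 − 242 = $11.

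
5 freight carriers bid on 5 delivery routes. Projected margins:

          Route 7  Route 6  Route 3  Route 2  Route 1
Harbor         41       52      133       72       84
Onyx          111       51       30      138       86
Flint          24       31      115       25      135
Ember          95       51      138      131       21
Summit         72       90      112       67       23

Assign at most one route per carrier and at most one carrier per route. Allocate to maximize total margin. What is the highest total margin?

Maximum total: $600k

This is the linear assignment problem.
Optimal: Harbor→Route 3 ($133k), Onyx→Route 7 ($111k), Flint→Route 1 ($135k), Ember→Route 2 ($131k), Summit→Route 6 ($90k) — total 133+111+135+131+90 = $600k.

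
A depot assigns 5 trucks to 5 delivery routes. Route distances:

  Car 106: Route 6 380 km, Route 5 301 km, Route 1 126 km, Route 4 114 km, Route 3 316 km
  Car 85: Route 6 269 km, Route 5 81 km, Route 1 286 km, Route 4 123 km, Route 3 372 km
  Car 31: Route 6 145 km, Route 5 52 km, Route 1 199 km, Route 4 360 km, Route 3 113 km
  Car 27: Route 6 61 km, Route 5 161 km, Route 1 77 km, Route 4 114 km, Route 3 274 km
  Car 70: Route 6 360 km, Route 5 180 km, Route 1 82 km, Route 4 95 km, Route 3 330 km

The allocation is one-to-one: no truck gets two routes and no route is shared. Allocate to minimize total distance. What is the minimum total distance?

This is the linear assignment problem.
Optimal: Car 106→Route 4 (114 km), Car 85→Route 5 (81 km), Car 31→Route 3 (113 km), Car 27→Route 6 (61 km), Car 70→Route 1 (82 km) — total 114+81+113+61+82 = 451 km.
Column-greedy (each route in turn goes to its cheapest remaining truck) gives 681 km, worse by 230.

Minimum total: 451 km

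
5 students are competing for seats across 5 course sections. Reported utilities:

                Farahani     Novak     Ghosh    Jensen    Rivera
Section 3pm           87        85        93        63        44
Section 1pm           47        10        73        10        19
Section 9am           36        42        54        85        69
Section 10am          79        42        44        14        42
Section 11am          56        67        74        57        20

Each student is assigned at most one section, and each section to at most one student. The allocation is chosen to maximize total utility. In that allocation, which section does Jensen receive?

Optimal: Farahani→Section 10am (79 points), Novak→Section 3pm (85 points), Ghosh→Section 1pm (73 points), Jensen→Section 11am (57 points), Rivera→Section 9am (69 points) — total 79+85+73+57+69 = 363 points.
Max-entry greedy (repeatedly take the single best remaining cell) gives 343 points, worse by 20.
No other one-to-one assignment exceeds 363 points.
Jensen's own top section is Section 9am (85 points), but forcing Jensen→Section 9am and reassigning the rest optimally gives only 354 points — worse by 9.

Jensen receives Section 11am.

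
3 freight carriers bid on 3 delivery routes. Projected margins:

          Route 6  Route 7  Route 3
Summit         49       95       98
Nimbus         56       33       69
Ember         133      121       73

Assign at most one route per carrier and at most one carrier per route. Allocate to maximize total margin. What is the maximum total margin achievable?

Optimal: Summit→Route 7 ($95k), Nimbus→Route 3 ($69k), Ember→Route 6 ($133k) — total 95+69+133 = $297k.
Checked against all permutations: $297k is optimal.

Max total: $297k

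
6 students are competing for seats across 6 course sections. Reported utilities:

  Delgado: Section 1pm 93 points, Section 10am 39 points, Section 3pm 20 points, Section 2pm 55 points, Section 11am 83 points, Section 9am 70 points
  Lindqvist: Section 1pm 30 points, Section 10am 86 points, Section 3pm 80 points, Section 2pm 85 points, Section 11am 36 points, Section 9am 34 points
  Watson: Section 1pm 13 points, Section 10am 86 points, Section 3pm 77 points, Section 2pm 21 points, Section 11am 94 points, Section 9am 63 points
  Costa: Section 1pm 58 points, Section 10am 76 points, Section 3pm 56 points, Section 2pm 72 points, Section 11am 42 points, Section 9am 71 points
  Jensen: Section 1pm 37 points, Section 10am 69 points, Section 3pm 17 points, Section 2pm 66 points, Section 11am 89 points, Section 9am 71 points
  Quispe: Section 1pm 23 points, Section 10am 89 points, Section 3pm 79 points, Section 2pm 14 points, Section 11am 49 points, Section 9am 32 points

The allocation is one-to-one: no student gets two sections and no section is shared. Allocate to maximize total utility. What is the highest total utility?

This is the linear assignment problem.
Optimal: Delgado→Section 1pm (93 points), Lindqvist→Section 2pm (85 points), Watson→Section 3pm (77 points), Costa→Section 9am (71 points), Jensen→Section 11am (89 points), Quispe→Section 10am (89 points) — total 93+85+77+71+89+89 = 504 points.
Column-greedy (each section in turn goes to its best remaining student) gives 499 points, worse by 5.
Next-best assignment: Delgado→Section 1pm, Lindqvist→Section 2pm, Watson→Section 10am, Costa→Section 9am, Jensen→Section 11am, Quispe→Section 3pm = 503 points.
Swapping Watson↔Jensen (Watson→Section 11am 94 points, Jensen→Section 3pm 17 points) loses 55.

Max total: 504 points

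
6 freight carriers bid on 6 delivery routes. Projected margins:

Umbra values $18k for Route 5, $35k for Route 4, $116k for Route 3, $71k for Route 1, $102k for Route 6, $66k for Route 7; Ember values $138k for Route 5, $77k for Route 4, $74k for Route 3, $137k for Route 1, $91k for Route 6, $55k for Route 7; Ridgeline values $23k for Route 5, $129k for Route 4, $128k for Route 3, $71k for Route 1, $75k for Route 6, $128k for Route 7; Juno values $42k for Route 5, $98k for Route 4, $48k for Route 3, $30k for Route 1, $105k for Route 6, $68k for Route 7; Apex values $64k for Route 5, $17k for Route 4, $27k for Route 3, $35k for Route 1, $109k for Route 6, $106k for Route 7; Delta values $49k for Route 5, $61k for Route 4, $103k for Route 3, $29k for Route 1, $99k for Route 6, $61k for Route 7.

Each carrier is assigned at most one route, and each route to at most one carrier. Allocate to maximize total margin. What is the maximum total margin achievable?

Maximum total: $652k

This is the linear assignment problem.
Optimal: Umbra→Route 1 ($71k), Ember→Route 5 ($138k), Ridgeline→Route 4 ($129k), Juno→Route 6 ($105k), Apex→Route 7 ($106k), Delta→Route 3 ($103k) — total 71+138+129+105+106+103 = $652k.
Column-greedy (each route in turn goes to its best remaining carrier) gives $584k, worse by 68.
Every other assignment is strictly worse.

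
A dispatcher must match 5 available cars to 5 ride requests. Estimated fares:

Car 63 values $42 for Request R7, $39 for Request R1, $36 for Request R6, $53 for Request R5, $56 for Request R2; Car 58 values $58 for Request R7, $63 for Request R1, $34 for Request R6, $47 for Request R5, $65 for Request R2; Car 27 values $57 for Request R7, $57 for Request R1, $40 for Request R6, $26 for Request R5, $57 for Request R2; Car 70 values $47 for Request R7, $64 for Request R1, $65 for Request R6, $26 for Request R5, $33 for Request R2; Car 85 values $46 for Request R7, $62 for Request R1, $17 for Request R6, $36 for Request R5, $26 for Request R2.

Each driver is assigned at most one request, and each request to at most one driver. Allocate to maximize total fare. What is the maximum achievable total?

Maximum total: $302

Optimal: Car 63→Request R5 ($53), Car 58→Request R2 ($65), Car 27→Request R7 ($57), Car 70→Request R6 ($65), Car 85→Request R1 ($62) — total 53+65+57+65+62 = $302.
Column-greedy (each request in turn goes to its best remaining driver) gives $241, worse by 61.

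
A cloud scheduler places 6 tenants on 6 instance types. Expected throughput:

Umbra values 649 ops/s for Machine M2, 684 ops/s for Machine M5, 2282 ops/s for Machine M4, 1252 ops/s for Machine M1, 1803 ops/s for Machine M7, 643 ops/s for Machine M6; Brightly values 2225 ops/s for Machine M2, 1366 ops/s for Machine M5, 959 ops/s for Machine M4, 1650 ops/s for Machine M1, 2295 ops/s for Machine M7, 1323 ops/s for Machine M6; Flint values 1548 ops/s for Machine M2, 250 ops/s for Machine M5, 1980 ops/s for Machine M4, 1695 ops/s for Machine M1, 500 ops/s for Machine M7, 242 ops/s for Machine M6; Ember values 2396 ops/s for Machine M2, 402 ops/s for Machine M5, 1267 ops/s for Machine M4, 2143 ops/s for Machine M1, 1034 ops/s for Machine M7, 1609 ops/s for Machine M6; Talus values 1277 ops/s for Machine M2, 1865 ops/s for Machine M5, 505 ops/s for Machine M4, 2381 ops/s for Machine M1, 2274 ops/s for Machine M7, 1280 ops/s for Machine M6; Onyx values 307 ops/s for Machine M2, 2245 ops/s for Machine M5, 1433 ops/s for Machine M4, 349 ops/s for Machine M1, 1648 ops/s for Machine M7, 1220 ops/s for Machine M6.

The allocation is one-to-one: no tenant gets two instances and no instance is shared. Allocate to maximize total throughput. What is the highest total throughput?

Optimal: Umbra→Machine M4 (2282 ops/s), Brightly→Machine M7 (2295 ops/s), Flint→Machine M2 (1548 ops/s), Ember→Machine M6 (1609 ops/s), Talus→Machine M1 (2381 ops/s), Onyx→Machine M5 (2245 ops/s) — total 2282+2295+1548+1609+2381+2245 = 12360 ops/s.

Maximum total: 12360 ops/s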